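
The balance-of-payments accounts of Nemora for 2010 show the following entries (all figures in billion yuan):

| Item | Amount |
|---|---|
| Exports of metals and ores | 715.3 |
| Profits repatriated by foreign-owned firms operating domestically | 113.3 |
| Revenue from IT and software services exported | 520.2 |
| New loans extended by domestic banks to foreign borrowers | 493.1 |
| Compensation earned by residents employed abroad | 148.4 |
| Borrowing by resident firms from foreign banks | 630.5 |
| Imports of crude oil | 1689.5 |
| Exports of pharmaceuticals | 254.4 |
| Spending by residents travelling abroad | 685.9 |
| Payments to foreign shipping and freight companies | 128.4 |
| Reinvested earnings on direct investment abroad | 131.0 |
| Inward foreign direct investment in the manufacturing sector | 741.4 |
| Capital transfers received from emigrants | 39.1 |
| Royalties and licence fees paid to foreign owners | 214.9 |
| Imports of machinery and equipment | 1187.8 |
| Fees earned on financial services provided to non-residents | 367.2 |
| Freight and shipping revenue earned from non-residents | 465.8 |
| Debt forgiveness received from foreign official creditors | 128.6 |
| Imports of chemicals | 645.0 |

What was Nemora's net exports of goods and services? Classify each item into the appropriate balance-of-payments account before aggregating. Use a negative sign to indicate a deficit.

-2228.6

Goods: 254.4 - 1689.5 - 645.0 - 1187.8 + 715.3 = -2552.6
Services: 465.8 + 520.2 - 128.4 - 214.9 - 685.9 + 367.2 = 324.0
Trade balance = -2552.6 + 324.0 = -2228.6
(Excluded from the trade balance — primary income: profits repatriated by foreign-owned firms operating domestically 113.3, compensation earned by residents employed abroad 148.4, reinvested earnings on direct investment abroad 131.0; financial account: new loans extended by domestic banks to foreign borrowers 493.1, borrowing by resident firms from foreign banks 630.5, inward foreign direct investment in the manufacturing sector 741.4; capital account: capital transfers received from emigrants 39.1, debt forgiveness received from foreign official creditors 128.6.)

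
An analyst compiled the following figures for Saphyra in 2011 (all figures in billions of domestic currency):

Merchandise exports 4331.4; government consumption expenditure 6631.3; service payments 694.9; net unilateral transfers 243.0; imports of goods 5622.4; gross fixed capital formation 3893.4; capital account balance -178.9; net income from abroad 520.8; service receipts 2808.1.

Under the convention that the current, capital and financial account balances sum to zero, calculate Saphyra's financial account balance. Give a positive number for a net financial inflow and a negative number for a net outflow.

-1407.1

Goods balance = 4331.4 - 5622.4 = -1291.0
Services balance = 2808.1 - 694.9 = 2113.2
Trade balance (goods + services) = -1291.0 + 2113.2 = 822.2
Net primary income = 520.8
Net secondary income = 243.0
Current account = 822.2 + 520.8 + 243.0 = 1586.0
Financial account = -(1586.0 + (-178.9)) = -1407.1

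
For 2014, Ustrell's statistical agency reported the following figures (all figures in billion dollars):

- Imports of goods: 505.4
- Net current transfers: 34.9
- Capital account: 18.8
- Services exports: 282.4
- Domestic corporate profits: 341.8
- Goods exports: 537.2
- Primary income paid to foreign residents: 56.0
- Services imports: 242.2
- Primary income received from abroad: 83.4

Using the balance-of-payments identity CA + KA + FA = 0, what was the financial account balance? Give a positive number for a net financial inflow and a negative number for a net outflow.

-153.1

Goods balance = 537.2 - 505.4 = 31.8
Services balance = 282.4 - 242.2 = 40.2
Trade balance (goods + services) = 31.8 + 40.2 = 72.0
Net primary income = 83.4 - 56.0 = 27.4
Net secondary income = 34.9
Current account = 72.0 + 27.4 + 34.9 = 134.3
Financial account = -(134.3 + 18.8) = -153.1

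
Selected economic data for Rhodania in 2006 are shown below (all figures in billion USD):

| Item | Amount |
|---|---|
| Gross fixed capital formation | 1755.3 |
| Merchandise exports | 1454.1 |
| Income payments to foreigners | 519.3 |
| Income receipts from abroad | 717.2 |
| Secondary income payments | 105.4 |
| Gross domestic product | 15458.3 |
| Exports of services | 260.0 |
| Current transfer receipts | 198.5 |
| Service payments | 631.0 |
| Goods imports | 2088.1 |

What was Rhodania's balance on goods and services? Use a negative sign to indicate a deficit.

Goods balance = 1454.1 - 2088.1 = -634.0
Services balance = 260.0 - 631.0 = -371.0
Trade balance (goods + services) = -634.0 + (-371.0) = -1005.0

-1005.0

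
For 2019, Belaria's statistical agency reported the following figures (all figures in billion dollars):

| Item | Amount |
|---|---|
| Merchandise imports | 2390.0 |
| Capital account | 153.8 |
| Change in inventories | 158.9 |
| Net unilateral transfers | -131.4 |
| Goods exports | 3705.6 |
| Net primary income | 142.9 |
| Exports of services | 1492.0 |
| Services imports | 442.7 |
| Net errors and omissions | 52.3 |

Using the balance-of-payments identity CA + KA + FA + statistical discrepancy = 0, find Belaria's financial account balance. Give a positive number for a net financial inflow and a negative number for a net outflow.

Goods balance = 3705.6 - 2390.0 = 1315.6
Services balance = 1492.0 - 442.7 = 1049.3
Trade balance (goods + services) = 1315.6 + 1049.3 = 2364.9
Net primary income = 142.9
Net secondary income = -131.4
Current account = 2364.9 + 142.9 + (-131.4) = 2376.4
Financial account = -(2376.4 + 153.8 + 52.3) = -2582.5

-2582.5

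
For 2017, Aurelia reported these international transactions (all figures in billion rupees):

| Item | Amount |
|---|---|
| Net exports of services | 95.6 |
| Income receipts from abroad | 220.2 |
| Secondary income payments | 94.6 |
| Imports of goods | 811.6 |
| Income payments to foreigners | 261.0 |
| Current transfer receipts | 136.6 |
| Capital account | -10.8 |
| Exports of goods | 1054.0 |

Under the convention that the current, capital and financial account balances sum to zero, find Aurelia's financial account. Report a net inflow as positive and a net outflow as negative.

-328.4

Goods balance = 1054.0 - 811.6 = 242.4
Services balance = 95.6
Trade balance (goods + services) = 242.4 + 95.6 = 338.0
Net primary income = 220.2 - 261.0 = -40.8
Net secondary income = 136.6 - 94.6 = 42.0
Current account = 338.0 + (-40.8) + 42.0 = 339.2
Financial account = -(339.2 + (-10.8)) = -328.4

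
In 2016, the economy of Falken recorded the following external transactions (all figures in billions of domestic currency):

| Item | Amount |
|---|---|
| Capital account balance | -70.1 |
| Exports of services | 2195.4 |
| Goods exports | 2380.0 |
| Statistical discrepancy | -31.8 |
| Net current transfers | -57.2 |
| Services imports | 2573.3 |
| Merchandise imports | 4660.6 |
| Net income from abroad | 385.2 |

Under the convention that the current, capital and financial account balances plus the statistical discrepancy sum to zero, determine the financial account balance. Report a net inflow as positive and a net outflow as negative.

Goods balance = 2380.0 - 4660.6 = -2280.6
Services balance = 2195.4 - 2573.3 = -377.9
Trade balance (goods + services) = -2280.6 + (-377.9) = -2658.5
Net primary income = 385.2
Net secondary income = -57.2
Current account = -2658.5 + 385.2 + (-57.2) = -2330.5
Financial account = -(-2330.5 + (-70.1) + (-31.8)) = 2432.4

2432.4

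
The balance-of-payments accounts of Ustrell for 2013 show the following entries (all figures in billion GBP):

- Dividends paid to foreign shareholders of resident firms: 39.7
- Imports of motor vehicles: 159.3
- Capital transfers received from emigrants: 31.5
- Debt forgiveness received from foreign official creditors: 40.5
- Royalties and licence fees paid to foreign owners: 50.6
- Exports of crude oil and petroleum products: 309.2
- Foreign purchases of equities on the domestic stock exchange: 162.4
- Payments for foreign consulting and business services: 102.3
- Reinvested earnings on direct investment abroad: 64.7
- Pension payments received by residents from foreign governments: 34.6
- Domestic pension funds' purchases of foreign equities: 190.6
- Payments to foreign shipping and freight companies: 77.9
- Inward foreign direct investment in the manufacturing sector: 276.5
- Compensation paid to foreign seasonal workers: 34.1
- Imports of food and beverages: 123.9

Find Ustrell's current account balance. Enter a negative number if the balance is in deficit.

Goods: -159.3 + 309.2 - 123.9 = 26.0
Services: -102.3 - 77.9 - 50.6 = -230.8
Primary income: -39.7 - 34.1 + 64.7 = -9.1
Secondary income: 34.6
Current account = 26.0 + (-230.8) + (-9.1) + 34.6 = -179.3
(Excluded from the current account — capital account: capital transfers received from emigrants 31.5, debt forgiveness received from foreign official creditors 40.5; financial account: foreign purchases of equities on the domestic stock exchange 162.4, domestic pension funds' purchases of foreign equities 190.6, inward foreign direct investment in the manufacturing sector 276.5.)

-179.3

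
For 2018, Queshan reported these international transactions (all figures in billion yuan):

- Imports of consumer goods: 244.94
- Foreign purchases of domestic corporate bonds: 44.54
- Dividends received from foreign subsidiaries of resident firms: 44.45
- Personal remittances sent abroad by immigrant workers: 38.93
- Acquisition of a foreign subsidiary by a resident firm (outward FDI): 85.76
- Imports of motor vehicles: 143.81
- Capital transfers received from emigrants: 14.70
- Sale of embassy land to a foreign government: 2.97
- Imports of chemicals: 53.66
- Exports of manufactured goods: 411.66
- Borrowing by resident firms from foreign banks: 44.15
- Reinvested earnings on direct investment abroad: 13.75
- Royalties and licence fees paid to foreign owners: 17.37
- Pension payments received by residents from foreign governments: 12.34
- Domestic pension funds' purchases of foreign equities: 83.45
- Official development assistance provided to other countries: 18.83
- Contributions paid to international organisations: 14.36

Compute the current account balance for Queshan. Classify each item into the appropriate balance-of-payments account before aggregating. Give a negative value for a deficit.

-49.70

Goods: -143.81 - 244.94 - 53.66 + 411.66 = -30.75
Services: -17.37
Primary income: 44.45 + 13.75 = 58.20
Secondary income: 12.34 - 38.93 - 14.36 - 18.83 = -59.78
Current account = (-30.75) + (-17.37) + 58.20 + (-59.78) = -49.70
(Excluded from the current account — financial account: foreign purchases of domestic corporate bonds 44.54, acquisition of a foreign subsidiary by a resident firm (outward FDI) 85.76, borrowing by resident firms from foreign banks 44.15, domestic pension funds' purchases of foreign equities 83.45; capital account: capital transfers received from emigrants 14.70, sale of embassy land to a foreign government 2.97.)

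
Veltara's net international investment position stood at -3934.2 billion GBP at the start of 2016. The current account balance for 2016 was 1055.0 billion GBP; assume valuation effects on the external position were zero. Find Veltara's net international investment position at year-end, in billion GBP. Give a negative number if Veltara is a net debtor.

With no valuation effects, change in NIIP = current account = 1055.0
End-of-year NIIP = -3934.2 + 1055.0 = -2879.2

-2879.2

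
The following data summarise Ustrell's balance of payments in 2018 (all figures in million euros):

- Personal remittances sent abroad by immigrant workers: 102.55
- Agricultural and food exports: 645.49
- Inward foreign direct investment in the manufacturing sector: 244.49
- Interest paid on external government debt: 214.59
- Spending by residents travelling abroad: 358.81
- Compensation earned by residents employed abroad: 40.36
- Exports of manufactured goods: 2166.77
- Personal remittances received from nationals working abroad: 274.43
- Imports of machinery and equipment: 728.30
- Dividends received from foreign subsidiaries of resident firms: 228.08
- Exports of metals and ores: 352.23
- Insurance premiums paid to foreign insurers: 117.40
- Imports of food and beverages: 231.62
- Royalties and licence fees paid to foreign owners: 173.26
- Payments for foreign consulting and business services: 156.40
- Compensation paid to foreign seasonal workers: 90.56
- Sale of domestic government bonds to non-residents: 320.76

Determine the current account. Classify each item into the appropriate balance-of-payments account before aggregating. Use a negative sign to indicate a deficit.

1533.87

Goods: 352.23 + 645.49 - 231.62 + 2166.77 - 728.30 = 2204.57
Services: -358.81 - 156.40 - 173.26 - 117.40 = -805.87
Primary income: 40.36 - 90.56 + 228.08 - 214.59 = -36.71
Secondary income: -102.55 + 274.43 = 171.88
Current account = 2204.57 + (-805.87) + (-36.71) + 171.88 = 1533.87
(Excluded from the current account — financial account: inward foreign direct investment in the manufacturing sector 244.49, sale of domestic government bonds to non-residents 320.76.)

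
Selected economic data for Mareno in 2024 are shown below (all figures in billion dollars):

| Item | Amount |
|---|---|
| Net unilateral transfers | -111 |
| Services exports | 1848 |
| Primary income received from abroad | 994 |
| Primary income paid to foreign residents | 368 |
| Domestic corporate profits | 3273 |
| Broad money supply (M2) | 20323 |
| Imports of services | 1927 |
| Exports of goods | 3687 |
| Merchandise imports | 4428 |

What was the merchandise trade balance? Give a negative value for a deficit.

-741

Goods balance = 3687 - 4428 = -741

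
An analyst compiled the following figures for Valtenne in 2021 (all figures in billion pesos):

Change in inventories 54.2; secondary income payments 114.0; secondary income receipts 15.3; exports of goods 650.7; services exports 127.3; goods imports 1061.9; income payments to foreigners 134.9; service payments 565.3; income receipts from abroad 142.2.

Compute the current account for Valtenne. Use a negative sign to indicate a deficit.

-940.6

Goods balance = 650.7 - 1061.9 = -411.2
Services balance = 127.3 - 565.3 = -438.0
Trade balance (goods + services) = -411.2 + (-438.0) = -849.2
Net primary income = 142.2 - 134.9 = 7.3
Net secondary income = 15.3 - 114.0 = -98.7
Current account = -849.2 + 7.3 + (-98.7) = -940.6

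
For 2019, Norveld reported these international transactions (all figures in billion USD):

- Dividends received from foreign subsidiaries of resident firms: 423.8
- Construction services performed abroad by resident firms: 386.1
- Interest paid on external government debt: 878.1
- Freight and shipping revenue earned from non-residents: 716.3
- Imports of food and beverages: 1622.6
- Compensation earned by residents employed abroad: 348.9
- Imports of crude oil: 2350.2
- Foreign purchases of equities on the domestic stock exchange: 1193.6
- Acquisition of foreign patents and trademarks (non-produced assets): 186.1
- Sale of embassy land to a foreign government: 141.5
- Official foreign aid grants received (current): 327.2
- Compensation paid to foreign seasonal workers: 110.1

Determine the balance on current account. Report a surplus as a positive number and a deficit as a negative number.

-2758.7

Goods: -1622.6 - 2350.2 = -3972.8
Services: 386.1 + 716.3 = 1102.4
Primary income: -110.1 + 423.8 + 348.9 - 878.1 = -215.5
Secondary income: 327.2
Current account = (-3972.8) + 1102.4 + (-215.5) + 327.2 = -2758.7
(Excluded from the current account — financial account: foreign purchases of equities on the domestic stock exchange 1193.6; capital account: acquisition of foreign patents and trademarks (non-produced assets) 186.1, sale of embassy land to a foreign government 141.5.)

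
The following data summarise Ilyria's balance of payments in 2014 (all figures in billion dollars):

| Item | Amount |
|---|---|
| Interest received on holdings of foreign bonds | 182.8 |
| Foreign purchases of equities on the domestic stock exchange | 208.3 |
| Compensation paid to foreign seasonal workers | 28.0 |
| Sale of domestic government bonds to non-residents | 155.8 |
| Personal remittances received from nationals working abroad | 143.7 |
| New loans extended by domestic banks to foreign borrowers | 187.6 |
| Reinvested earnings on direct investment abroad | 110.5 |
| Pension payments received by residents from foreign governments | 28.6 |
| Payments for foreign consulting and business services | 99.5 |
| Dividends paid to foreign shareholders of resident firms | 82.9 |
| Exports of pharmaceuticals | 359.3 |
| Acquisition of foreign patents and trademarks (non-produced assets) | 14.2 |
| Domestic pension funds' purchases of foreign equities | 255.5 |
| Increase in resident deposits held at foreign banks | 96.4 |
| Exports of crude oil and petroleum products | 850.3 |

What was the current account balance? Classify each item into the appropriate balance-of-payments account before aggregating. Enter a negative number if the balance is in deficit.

1464.8

Goods: 359.3 + 850.3 = 1209.6
Services: -99.5
Primary income: 110.5 - 28.0 - 82.9 + 182.8 = 182.4
Secondary income: 143.7 + 28.6 = 172.3
Current account = 1209.6 + (-99.5) + 182.4 + 172.3 = 1464.8
(Excluded from the current account — financial account: foreign purchases of equities on the domestic stock exchange 208.3, sale of domestic government bonds to non-residents 155.8, new loans extended by domestic banks to foreign borrowers 187.6, domestic pension funds' purchases of foreign equities 255.5, increase in resident deposits held at foreign banks 96.4; capital account: acquisition of foreign patents and trademarks (non-produced assets) 14.2.)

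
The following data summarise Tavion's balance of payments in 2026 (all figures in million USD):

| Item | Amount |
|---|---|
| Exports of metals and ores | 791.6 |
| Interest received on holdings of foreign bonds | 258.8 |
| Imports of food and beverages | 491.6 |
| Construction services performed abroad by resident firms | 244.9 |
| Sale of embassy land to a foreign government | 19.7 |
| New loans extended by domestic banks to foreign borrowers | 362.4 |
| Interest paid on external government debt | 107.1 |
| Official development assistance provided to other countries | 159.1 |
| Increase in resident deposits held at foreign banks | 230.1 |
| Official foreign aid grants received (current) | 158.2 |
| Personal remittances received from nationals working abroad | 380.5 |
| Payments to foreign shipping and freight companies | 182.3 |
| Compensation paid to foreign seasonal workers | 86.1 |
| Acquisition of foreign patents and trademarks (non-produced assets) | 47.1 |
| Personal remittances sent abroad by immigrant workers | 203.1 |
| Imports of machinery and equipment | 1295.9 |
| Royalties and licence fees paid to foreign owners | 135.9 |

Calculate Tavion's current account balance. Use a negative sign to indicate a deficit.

-827.1

Goods: -491.6 - 1295.9 + 791.6 = -995.9
Services: -182.3 + 244.9 - 135.9 = -73.3
Primary income: -86.1 + 258.8 - 107.1 = 65.6
Secondary income: 158.2 + 380.5 - 159.1 - 203.1 = 176.5
Current account = (-995.9) + (-73.3) + 65.6 + 176.5 = -827.1
(Excluded from the current account — capital account: sale of embassy land to a foreign government 19.7, acquisition of foreign patents and trademarks (non-produced assets) 47.1; financial account: new loans extended by domestic banks to foreign borrowers 362.4, increase in resident deposits held at foreign banks 230.1.)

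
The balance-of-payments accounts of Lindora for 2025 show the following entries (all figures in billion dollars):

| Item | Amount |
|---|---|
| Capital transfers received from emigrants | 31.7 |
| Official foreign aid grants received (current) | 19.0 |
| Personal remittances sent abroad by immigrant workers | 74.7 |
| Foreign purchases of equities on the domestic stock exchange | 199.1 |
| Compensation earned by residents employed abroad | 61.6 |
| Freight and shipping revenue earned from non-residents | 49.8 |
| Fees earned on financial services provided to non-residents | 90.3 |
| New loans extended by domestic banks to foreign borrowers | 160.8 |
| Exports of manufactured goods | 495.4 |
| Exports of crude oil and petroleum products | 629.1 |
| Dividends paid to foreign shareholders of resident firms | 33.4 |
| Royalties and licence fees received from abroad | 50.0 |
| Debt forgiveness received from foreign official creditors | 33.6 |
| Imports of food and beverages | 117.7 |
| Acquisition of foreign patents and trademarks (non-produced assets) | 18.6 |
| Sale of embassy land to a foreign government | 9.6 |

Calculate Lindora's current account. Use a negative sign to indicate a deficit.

Goods: 629.1 - 117.7 + 495.4 = 1006.8
Services: 50.0 + 49.8 + 90.3 = 190.1
Primary income: -33.4 + 61.6 = 28.2
Secondary income: 19.0 - 74.7 = -55.7
Current account = 1006.8 + 190.1 + 28.2 + (-55.7) = 1169.4
(Excluded from the current account — capital account: capital transfers received from emigrants 31.7, debt forgiveness received from foreign official creditors 33.6, acquisition of foreign patents and trademarks (non-produced assets) 18.6, sale of embassy land to a foreign government 9.6; financial account: foreign purchases of equities on the domestic stock exchange 199.1, new loans extended by domestic banks to foreign borrowers 160.8.)

1169.4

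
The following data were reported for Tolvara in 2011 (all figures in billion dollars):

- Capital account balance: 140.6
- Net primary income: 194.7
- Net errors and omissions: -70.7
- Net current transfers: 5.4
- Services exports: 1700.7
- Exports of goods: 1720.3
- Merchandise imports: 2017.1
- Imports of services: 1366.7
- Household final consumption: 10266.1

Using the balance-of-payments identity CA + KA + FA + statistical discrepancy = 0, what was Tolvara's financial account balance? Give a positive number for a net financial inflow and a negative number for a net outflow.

-307.2

Goods balance = 1720.3 - 2017.1 = -296.8
Services balance = 1700.7 - 1366.7 = 334.0
Trade balance (goods + services) = -296.8 + 334.0 = 37.2
Net primary income = 194.7
Net secondary income = 5.4
Current account = 37.2 + 194.7 + 5.4 = 237.3
Financial account = -(237.3 + 140.6 + (-70.7)) = -307.2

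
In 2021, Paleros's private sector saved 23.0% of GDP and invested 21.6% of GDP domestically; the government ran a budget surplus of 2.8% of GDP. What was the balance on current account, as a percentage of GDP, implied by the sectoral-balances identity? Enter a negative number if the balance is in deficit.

By the sectoral-balances identity, CA = (S_private - I) + (T - G).
Private balance = 23.0 - 21.6 = 1.4
Government balance (T - G) = 2.8
CA = 1.4 + 2.8 = 4.2

4.2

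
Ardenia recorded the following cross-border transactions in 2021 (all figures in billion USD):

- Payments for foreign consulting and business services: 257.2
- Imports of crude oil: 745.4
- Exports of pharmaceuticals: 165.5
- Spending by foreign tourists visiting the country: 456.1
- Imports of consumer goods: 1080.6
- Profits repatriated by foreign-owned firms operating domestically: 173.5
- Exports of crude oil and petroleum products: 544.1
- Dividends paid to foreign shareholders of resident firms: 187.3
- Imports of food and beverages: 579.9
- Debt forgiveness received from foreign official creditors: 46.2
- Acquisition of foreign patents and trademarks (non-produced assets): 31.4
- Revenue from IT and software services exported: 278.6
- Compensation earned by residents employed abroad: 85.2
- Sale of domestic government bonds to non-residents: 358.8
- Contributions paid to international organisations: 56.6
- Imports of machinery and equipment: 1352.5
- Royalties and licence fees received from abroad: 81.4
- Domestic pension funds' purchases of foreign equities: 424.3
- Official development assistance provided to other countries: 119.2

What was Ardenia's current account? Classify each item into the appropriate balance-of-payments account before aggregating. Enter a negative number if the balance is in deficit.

-2941.3

Goods: 544.1 - 1352.5 - 1080.6 + 165.5 - 579.9 - 745.4 = -3048.8
Services: 278.6 - 257.2 + 456.1 + 81.4 = 558.9
Primary income: -173.5 - 187.3 + 85.2 = -275.6
Secondary income: -119.2 - 56.6 = -175.8
Current account = (-3048.8) + 558.9 + (-275.6) + (-175.8) = -2941.3
(Excluded from the current account — capital account: debt forgiveness received from foreign official creditors 46.2, acquisition of foreign patents and trademarks (non-produced assets) 31.4; financial account: sale of domestic government bonds to non-residents 358.8, domestic pension funds' purchases of foreign equities 424.3.)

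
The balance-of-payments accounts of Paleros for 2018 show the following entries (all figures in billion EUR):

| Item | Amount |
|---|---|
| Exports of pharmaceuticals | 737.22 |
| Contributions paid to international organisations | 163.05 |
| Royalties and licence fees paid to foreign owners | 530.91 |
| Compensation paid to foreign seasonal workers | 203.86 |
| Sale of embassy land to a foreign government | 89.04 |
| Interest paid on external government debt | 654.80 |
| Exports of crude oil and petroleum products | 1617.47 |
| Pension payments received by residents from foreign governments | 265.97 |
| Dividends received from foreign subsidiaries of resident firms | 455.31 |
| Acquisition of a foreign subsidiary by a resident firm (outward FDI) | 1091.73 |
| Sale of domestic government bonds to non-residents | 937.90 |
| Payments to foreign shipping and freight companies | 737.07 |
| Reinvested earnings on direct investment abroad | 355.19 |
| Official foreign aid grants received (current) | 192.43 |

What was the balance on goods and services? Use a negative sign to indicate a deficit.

1086.71

Goods: 737.22 + 1617.47 = 2354.69
Services: -530.91 - 737.07 = -1267.98
Trade balance = 2354.69 + (-1267.98) = 1086.71
(Excluded from the trade balance — secondary income: contributions paid to international organisations 163.05, pension payments received by residents from foreign governments 265.97, official foreign aid grants received (current) 192.43; primary income: compensation paid to foreign seasonal workers 203.86, interest paid on external government debt 654.80, dividends received from foreign subsidiaries of resident firms 455.31, reinvested earnings on direct investment abroad 355.19; capital account: sale of embassy land to a foreign government 89.04; financial account: acquisition of a foreign subsidiary by a resident firm (outward FDI) 1091.73, sale of domestic government bonds to non-residents 937.90.)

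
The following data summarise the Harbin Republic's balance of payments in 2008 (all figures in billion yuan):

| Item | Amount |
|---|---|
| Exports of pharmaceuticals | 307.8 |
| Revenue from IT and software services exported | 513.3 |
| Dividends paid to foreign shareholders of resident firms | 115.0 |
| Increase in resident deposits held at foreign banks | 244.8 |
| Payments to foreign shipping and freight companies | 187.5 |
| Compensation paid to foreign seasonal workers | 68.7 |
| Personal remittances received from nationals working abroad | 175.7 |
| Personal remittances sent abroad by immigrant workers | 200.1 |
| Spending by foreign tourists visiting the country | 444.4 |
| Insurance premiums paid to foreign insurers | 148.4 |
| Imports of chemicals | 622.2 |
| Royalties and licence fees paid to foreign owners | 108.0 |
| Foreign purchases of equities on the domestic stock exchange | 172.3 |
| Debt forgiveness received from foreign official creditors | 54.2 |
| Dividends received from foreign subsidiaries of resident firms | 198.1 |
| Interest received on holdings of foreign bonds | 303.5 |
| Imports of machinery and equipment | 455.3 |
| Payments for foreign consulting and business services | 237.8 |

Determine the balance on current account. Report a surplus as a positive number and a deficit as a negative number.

-200.2

Goods: 307.8 - 622.2 - 455.3 = -769.7
Services: 513.3 + 444.4 - 237.8 - 187.5 - 108.0 - 148.4 = 276.0
Primary income: -68.7 + 303.5 + 198.1 - 115.0 = 317.9
Secondary income: 175.7 - 200.1 = -24.4
Current account = (-769.7) + 276.0 + 317.9 + (-24.4) = -200.2
(Excluded from the current account — financial account: increase in resident deposits held at foreign banks 244.8, foreign purchases of equities on the domestic stock exchange 172.3; capital account: debt forgiveness received from foreign official creditors 54.2.)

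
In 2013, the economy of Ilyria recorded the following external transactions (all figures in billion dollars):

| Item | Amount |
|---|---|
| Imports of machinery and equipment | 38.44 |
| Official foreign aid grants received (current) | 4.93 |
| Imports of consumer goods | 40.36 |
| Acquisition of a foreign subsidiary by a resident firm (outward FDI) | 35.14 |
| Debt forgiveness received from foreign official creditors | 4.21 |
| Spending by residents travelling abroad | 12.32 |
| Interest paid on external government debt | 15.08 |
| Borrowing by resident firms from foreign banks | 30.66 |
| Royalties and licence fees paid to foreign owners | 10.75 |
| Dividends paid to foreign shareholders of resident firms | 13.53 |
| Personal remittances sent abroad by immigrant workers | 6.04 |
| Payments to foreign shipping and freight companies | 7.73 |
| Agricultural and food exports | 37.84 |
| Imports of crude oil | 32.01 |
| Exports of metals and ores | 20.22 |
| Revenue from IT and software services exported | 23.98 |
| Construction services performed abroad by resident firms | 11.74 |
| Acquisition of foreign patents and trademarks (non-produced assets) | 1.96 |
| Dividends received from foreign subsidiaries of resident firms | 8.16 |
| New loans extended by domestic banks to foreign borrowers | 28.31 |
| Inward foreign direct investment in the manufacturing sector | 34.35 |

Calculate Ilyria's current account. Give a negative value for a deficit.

Goods: 20.22 - 40.36 + 37.84 - 32.01 - 38.44 = -52.75
Services: -10.75 - 12.32 + 23.98 + 11.74 - 7.73 = 4.92
Primary income: 8.16 - 15.08 - 13.53 = -20.45
Secondary income: 4.93 - 6.04 = -1.11
Current account = (-52.75) + 4.92 + (-20.45) + (-1.11) = -69.39
(Excluded from the current account — financial account: acquisition of a foreign subsidiary by a resident firm (outward FDI) 35.14, borrowing by resident firms from foreign banks 30.66, new loans extended by domestic banks to foreign borrowers 28.31, inward foreign direct investment in the manufacturing sector 34.35; capital account: debt forgiveness received from foreign official creditors 4.21, acquisition of foreign patents and trademarks (non-produced assets) 1.96.)

-69.39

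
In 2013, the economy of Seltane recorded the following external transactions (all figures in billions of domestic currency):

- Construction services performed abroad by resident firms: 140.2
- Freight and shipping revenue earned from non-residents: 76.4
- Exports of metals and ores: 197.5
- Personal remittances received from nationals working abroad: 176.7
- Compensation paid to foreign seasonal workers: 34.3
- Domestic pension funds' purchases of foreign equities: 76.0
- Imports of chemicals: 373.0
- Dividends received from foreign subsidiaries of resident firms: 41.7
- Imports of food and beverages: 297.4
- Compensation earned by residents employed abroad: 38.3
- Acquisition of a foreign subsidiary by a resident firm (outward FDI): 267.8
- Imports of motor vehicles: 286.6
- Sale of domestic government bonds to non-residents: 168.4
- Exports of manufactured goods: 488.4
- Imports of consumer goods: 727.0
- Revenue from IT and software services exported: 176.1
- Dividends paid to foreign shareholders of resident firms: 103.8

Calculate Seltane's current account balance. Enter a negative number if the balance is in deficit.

Goods: -297.4 - 727.0 - 373.0 + 197.5 - 286.6 + 488.4 = -998.1
Services: 176.1 + 76.4 + 140.2 = 392.7
Primary income: -103.8 + 38.3 - 34.3 + 41.7 = -58.1
Secondary income: 176.7
Current account = (-998.1) + 392.7 + (-58.1) + 176.7 = -486.8
(Excluded from the current account — financial account: domestic pension funds' purchases of foreign equities 76.0, acquisition of a foreign subsidiary by a resident firm (outward FDI) 267.8, sale of domestic government bonds to non-residents 168.4.)

-486.8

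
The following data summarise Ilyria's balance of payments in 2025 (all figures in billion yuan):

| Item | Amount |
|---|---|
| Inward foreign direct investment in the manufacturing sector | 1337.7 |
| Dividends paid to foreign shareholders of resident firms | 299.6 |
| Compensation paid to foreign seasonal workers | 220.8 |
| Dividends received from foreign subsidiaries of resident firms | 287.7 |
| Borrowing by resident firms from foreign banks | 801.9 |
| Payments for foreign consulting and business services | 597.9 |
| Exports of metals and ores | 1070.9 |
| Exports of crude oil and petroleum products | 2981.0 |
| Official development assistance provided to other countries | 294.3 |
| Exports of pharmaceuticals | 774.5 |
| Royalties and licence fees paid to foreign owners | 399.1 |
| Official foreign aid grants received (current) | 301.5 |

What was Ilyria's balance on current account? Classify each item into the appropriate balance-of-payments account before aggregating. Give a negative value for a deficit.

Goods: 1070.9 + 2981.0 + 774.5 = 4826.4
Services: -399.1 - 597.9 = -997.0
Primary income: -299.6 - 220.8 + 287.7 = -232.7
Secondary income: -294.3 + 301.5 = 7.2
Current account = 4826.4 + (-997.0) + (-232.7) + 7.2 = 3603.9
(Excluded from the current account — financial account: inward foreign direct investment in the manufacturing sector 1337.7, borrowing by resident firms from foreign banks 801.9.)

3603.9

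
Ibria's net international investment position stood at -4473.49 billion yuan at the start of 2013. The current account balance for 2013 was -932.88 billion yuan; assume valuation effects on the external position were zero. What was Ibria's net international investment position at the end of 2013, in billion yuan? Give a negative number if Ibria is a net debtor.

With no valuation effects, change in NIIP = current account = -932.88
End-of-year NIIP = -4473.49 + (-932.88) = -5406.37

-5406.37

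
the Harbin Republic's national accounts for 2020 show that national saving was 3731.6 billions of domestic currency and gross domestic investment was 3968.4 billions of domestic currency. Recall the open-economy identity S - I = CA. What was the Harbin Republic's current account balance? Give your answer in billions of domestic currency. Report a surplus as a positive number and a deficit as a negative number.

-236.8

CA = S - I = 3731.6 - 3968.4 = -236.8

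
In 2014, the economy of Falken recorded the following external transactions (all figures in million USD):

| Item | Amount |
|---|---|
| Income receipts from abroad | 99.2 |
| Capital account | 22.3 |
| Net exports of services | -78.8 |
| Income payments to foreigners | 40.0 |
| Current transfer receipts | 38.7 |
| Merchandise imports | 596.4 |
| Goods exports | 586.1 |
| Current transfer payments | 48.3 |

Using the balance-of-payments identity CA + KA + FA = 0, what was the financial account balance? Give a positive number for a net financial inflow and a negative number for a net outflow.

17.2

Goods balance = 586.1 - 596.4 = -10.3
Services balance = -78.8
Trade balance (goods + services) = -10.3 + (-78.8) = -89.1
Net primary income = 99.2 - 40.0 = 59.2
Net secondary income = 38.7 - 48.3 = -9.6
Current account = -89.1 + 59.2 + (-9.6) = -39.5
Financial account = -(-39.5 + 22.3) = 17.2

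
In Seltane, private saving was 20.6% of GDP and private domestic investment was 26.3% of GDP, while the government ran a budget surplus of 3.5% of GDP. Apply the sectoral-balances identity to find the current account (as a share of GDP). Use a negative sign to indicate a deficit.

-2.2

By the sectoral-balances identity, CA = (S_private - I) + (T - G).
Private balance = 20.6 - 26.3 = -5.7
Government balance (T - G) = 3.5
CA = -5.7 + 3.5 = -2.2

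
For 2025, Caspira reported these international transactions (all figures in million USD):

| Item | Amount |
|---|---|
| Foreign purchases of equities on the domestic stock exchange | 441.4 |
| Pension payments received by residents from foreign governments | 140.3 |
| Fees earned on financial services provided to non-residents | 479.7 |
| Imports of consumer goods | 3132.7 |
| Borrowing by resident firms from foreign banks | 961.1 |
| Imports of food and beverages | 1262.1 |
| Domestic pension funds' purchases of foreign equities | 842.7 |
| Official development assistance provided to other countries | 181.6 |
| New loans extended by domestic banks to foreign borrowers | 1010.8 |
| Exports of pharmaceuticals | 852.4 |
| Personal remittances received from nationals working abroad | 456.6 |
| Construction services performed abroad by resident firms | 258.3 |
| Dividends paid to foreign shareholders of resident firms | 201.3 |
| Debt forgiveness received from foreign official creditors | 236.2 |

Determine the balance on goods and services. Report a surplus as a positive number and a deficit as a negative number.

Goods: 852.4 - 1262.1 - 3132.7 = -3542.4
Services: 479.7 + 258.3 = 738.0
Trade balance = -3542.4 + 738.0 = -2804.4
(Excluded from the trade balance — financial account: foreign purchases of equities on the domestic stock exchange 441.4, borrowing by resident firms from foreign banks 961.1, domestic pension funds' purchases of foreign equities 842.7, new loans extended by domestic banks to foreign borrowers 1010.8; secondary income: pension payments received by residents from foreign governments 140.3, official development assistance provided to other countries 181.6, personal remittances received from nationals working abroad 456.6; primary income: dividends paid to foreign shareholders of resident firms 201.3; capital account: debt forgiveness received from foreign official creditors 236.2.)

-2804.4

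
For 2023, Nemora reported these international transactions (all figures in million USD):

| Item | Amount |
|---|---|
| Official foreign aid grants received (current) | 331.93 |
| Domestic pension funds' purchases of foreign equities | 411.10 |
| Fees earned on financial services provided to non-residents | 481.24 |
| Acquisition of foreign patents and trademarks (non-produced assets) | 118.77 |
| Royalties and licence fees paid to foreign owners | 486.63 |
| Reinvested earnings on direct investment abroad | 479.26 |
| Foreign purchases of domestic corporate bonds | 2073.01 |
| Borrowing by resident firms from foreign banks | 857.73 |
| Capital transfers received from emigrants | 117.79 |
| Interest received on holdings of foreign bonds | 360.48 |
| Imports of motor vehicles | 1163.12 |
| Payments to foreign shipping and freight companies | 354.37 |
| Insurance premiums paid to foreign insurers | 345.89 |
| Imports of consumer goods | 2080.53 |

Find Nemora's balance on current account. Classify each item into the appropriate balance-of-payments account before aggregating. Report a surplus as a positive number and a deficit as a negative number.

Goods: -1163.12 - 2080.53 = -3243.65
Services: -354.37 + 481.24 - 345.89 - 486.63 = -705.65
Primary income: 360.48 + 479.26 = 839.74
Secondary income: 331.93
Current account = (-3243.65) + (-705.65) + 839.74 + 331.93 = -2777.63
(Excluded from the current account — financial account: domestic pension funds' purchases of foreign equities 411.10, foreign purchases of domestic corporate bonds 2073.01, borrowing by resident firms from foreign banks 857.73; capital account: acquisition of foreign patents and trademarks (non-produced assets) 118.77, capital transfers received from emigrants 117.79.)

-2777.63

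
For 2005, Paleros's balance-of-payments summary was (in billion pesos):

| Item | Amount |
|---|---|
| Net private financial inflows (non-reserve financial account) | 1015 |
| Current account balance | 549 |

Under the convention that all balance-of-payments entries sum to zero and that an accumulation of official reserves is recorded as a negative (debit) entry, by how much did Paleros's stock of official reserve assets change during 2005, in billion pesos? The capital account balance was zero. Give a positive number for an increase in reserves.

Official reserve transactions balance = -(549 + 1015) = -1564
An accumulation of reserves is recorded as a debit (negative entry), so the change in the stock of reserves is the negative of that balance.
Change in official reserves = -(-1564) = 1564

1564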